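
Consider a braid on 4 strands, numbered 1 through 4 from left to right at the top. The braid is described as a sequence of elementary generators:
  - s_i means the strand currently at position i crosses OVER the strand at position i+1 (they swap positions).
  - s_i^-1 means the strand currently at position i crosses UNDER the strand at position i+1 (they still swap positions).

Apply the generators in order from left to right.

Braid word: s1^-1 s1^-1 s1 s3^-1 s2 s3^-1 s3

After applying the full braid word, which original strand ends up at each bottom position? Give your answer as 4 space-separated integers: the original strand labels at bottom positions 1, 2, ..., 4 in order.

Answer: 2 4 1 3

Derivation:
Gen 1 (s1^-1): strand 1 crosses under strand 2. Perm now: [2 1 3 4]
Gen 2 (s1^-1): strand 2 crosses under strand 1. Perm now: [1 2 3 4]
Gen 3 (s1): strand 1 crosses over strand 2. Perm now: [2 1 3 4]
Gen 4 (s3^-1): strand 3 crosses under strand 4. Perm now: [2 1 4 3]
Gen 5 (s2): strand 1 crosses over strand 4. Perm now: [2 4 1 3]
Gen 6 (s3^-1): strand 1 crosses under strand 3. Perm now: [2 4 3 1]
Gen 7 (s3): strand 3 crosses over strand 1. Perm now: [2 4 1 3]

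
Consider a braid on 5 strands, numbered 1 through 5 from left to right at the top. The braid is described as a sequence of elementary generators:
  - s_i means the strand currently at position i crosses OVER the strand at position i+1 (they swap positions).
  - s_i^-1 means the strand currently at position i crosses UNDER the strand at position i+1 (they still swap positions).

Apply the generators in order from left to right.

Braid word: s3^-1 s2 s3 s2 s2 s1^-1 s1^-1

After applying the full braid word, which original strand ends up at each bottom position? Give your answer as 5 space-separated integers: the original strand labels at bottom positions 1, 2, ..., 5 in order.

Gen 1 (s3^-1): strand 3 crosses under strand 4. Perm now: [1 2 4 3 5]
Gen 2 (s2): strand 2 crosses over strand 4. Perm now: [1 4 2 3 5]
Gen 3 (s3): strand 2 crosses over strand 3. Perm now: [1 4 3 2 5]
Gen 4 (s2): strand 4 crosses over strand 3. Perm now: [1 3 4 2 5]
Gen 5 (s2): strand 3 crosses over strand 4. Perm now: [1 4 3 2 5]
Gen 6 (s1^-1): strand 1 crosses under strand 4. Perm now: [4 1 3 2 5]
Gen 7 (s1^-1): strand 4 crosses under strand 1. Perm now: [1 4 3 2 5]

Answer: 1 4 3 2 5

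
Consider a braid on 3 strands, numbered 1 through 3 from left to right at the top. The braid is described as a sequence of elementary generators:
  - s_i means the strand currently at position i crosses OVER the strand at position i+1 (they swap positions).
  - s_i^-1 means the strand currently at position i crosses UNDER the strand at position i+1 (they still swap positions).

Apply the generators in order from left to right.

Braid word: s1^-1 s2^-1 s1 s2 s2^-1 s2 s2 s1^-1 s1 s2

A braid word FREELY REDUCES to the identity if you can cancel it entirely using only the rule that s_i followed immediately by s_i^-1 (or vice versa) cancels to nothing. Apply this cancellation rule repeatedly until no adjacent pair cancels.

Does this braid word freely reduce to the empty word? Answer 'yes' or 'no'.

Answer: no

Derivation:
Gen 1 (s1^-1): push. Stack: [s1^-1]
Gen 2 (s2^-1): push. Stack: [s1^-1 s2^-1]
Gen 3 (s1): push. Stack: [s1^-1 s2^-1 s1]
Gen 4 (s2): push. Stack: [s1^-1 s2^-1 s1 s2]
Gen 5 (s2^-1): cancels prior s2. Stack: [s1^-1 s2^-1 s1]
Gen 6 (s2): push. Stack: [s1^-1 s2^-1 s1 s2]
Gen 7 (s2): push. Stack: [s1^-1 s2^-1 s1 s2 s2]
Gen 8 (s1^-1): push. Stack: [s1^-1 s2^-1 s1 s2 s2 s1^-1]
Gen 9 (s1): cancels prior s1^-1. Stack: [s1^-1 s2^-1 s1 s2 s2]
Gen 10 (s2): push. Stack: [s1^-1 s2^-1 s1 s2 s2 s2]
Reduced word: s1^-1 s2^-1 s1 s2 s2 s2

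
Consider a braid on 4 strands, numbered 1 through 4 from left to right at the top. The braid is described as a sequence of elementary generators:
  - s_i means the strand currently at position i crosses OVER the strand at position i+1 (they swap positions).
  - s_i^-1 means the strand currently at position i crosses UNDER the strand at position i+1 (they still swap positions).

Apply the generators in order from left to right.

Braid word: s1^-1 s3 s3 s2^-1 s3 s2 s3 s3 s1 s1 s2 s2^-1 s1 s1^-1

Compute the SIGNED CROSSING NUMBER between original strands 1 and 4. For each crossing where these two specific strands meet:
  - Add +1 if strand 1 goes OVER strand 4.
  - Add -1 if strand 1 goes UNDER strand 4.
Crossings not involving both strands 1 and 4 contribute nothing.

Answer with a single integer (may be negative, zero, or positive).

Gen 1: crossing 1x2. Both 1&4? no. Sum: 0
Gen 2: crossing 3x4. Both 1&4? no. Sum: 0
Gen 3: crossing 4x3. Both 1&4? no. Sum: 0
Gen 4: crossing 1x3. Both 1&4? no. Sum: 0
Gen 5: 1 over 4. Both 1&4? yes. Contrib: +1. Sum: 1
Gen 6: crossing 3x4. Both 1&4? no. Sum: 1
Gen 7: crossing 3x1. Both 1&4? no. Sum: 1
Gen 8: crossing 1x3. Both 1&4? no. Sum: 1
Gen 9: crossing 2x4. Both 1&4? no. Sum: 1
Gen 10: crossing 4x2. Both 1&4? no. Sum: 1
Gen 11: crossing 4x3. Both 1&4? no. Sum: 1
Gen 12: crossing 3x4. Both 1&4? no. Sum: 1
Gen 13: crossing 2x4. Both 1&4? no. Sum: 1
Gen 14: crossing 4x2. Both 1&4? no. Sum: 1

Answer: 1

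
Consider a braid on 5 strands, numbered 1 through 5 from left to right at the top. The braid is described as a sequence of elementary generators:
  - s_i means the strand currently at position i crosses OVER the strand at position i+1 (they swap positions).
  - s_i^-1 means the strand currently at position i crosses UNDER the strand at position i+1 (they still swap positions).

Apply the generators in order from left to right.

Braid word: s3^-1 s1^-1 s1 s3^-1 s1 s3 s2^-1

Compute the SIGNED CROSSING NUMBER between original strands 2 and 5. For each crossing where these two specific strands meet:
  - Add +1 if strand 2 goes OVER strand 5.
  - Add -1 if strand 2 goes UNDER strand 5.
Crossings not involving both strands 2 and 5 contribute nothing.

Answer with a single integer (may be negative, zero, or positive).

Gen 1: crossing 3x4. Both 2&5? no. Sum: 0
Gen 2: crossing 1x2. Both 2&5? no. Sum: 0
Gen 3: crossing 2x1. Both 2&5? no. Sum: 0
Gen 4: crossing 4x3. Both 2&5? no. Sum: 0
Gen 5: crossing 1x2. Both 2&5? no. Sum: 0
Gen 6: crossing 3x4. Both 2&5? no. Sum: 0
Gen 7: crossing 1x4. Both 2&5? no. Sum: 0

Answer: 0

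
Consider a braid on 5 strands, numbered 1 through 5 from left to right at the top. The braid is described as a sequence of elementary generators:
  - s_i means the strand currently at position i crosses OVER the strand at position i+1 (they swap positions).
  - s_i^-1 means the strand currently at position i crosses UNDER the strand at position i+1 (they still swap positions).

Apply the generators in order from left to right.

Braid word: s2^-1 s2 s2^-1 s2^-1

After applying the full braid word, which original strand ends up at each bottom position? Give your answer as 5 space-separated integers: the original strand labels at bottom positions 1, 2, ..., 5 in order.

Gen 1 (s2^-1): strand 2 crosses under strand 3. Perm now: [1 3 2 4 5]
Gen 2 (s2): strand 3 crosses over strand 2. Perm now: [1 2 3 4 5]
Gen 3 (s2^-1): strand 2 crosses under strand 3. Perm now: [1 3 2 4 5]
Gen 4 (s2^-1): strand 3 crosses under strand 2. Perm now: [1 2 3 4 5]

Answer: 1 2 3 4 5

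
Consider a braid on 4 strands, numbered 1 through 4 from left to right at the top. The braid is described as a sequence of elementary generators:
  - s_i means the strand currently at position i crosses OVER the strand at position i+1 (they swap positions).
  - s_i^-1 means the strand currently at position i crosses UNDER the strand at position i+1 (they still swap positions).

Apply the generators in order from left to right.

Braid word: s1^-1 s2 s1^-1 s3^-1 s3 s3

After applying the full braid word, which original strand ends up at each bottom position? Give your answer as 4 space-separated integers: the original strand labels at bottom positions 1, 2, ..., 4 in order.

Answer: 3 2 4 1

Derivation:
Gen 1 (s1^-1): strand 1 crosses under strand 2. Perm now: [2 1 3 4]
Gen 2 (s2): strand 1 crosses over strand 3. Perm now: [2 3 1 4]
Gen 3 (s1^-1): strand 2 crosses under strand 3. Perm now: [3 2 1 4]
Gen 4 (s3^-1): strand 1 crosses under strand 4. Perm now: [3 2 4 1]
Gen 5 (s3): strand 4 crosses over strand 1. Perm now: [3 2 1 4]
Gen 6 (s3): strand 1 crosses over strand 4. Perm now: [3 2 4 1]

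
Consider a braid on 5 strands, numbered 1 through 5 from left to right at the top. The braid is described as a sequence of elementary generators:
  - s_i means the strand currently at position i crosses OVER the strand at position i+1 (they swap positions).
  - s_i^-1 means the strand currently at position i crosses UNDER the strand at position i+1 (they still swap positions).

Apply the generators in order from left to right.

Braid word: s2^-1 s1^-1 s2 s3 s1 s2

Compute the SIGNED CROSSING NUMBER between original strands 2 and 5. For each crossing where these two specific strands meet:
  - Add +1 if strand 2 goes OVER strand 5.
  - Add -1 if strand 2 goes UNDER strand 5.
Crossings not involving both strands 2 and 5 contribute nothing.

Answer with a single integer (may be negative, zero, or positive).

Gen 1: crossing 2x3. Both 2&5? no. Sum: 0
Gen 2: crossing 1x3. Both 2&5? no. Sum: 0
Gen 3: crossing 1x2. Both 2&5? no. Sum: 0
Gen 4: crossing 1x4. Both 2&5? no. Sum: 0
Gen 5: crossing 3x2. Both 2&5? no. Sum: 0
Gen 6: crossing 3x4. Both 2&5? no. Sum: 0

Answer: 0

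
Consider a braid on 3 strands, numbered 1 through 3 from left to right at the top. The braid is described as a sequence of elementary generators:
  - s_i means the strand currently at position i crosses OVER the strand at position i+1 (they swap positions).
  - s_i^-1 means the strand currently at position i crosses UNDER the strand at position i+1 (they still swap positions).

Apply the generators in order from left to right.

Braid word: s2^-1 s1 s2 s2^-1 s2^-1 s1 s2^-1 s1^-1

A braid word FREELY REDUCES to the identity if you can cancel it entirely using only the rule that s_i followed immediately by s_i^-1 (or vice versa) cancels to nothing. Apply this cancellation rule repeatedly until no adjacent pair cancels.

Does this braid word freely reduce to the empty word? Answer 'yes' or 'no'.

Gen 1 (s2^-1): push. Stack: [s2^-1]
Gen 2 (s1): push. Stack: [s2^-1 s1]
Gen 3 (s2): push. Stack: [s2^-1 s1 s2]
Gen 4 (s2^-1): cancels prior s2. Stack: [s2^-1 s1]
Gen 5 (s2^-1): push. Stack: [s2^-1 s1 s2^-1]
Gen 6 (s1): push. Stack: [s2^-1 s1 s2^-1 s1]
Gen 7 (s2^-1): push. Stack: [s2^-1 s1 s2^-1 s1 s2^-1]
Gen 8 (s1^-1): push. Stack: [s2^-1 s1 s2^-1 s1 s2^-1 s1^-1]
Reduced word: s2^-1 s1 s2^-1 s1 s2^-1 s1^-1

Answer: no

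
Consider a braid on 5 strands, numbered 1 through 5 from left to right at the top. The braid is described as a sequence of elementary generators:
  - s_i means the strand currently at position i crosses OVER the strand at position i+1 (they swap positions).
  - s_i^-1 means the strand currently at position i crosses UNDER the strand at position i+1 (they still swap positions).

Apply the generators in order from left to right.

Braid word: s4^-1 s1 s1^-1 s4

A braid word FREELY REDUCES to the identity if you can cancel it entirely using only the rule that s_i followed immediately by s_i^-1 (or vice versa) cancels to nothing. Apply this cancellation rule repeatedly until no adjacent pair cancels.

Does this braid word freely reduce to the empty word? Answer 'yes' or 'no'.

Gen 1 (s4^-1): push. Stack: [s4^-1]
Gen 2 (s1): push. Stack: [s4^-1 s1]
Gen 3 (s1^-1): cancels prior s1. Stack: [s4^-1]
Gen 4 (s4): cancels prior s4^-1. Stack: []
Reduced word: (empty)

Answer: yes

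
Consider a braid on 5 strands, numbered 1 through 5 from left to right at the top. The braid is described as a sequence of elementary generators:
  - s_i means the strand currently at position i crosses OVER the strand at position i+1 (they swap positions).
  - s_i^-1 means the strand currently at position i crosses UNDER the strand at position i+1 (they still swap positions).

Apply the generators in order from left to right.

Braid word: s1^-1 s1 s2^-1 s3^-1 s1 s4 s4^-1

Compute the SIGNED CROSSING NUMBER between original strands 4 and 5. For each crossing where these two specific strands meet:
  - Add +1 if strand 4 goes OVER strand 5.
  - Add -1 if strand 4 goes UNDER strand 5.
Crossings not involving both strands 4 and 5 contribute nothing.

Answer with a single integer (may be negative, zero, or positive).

Gen 1: crossing 1x2. Both 4&5? no. Sum: 0
Gen 2: crossing 2x1. Both 4&5? no. Sum: 0
Gen 3: crossing 2x3. Both 4&5? no. Sum: 0
Gen 4: crossing 2x4. Both 4&5? no. Sum: 0
Gen 5: crossing 1x3. Both 4&5? no. Sum: 0
Gen 6: crossing 2x5. Both 4&5? no. Sum: 0
Gen 7: crossing 5x2. Both 4&5? no. Sum: 0

Answer: 0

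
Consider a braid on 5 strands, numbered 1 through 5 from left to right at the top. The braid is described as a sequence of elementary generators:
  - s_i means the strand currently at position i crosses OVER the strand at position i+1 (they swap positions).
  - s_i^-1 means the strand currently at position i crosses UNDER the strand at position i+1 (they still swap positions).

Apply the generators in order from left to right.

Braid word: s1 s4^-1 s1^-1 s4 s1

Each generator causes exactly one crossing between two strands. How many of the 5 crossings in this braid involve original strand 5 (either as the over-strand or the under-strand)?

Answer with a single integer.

Gen 1: crossing 1x2. Involves strand 5? no. Count so far: 0
Gen 2: crossing 4x5. Involves strand 5? yes. Count so far: 1
Gen 3: crossing 2x1. Involves strand 5? no. Count so far: 1
Gen 4: crossing 5x4. Involves strand 5? yes. Count so far: 2
Gen 5: crossing 1x2. Involves strand 5? no. Count so far: 2

Answer: 2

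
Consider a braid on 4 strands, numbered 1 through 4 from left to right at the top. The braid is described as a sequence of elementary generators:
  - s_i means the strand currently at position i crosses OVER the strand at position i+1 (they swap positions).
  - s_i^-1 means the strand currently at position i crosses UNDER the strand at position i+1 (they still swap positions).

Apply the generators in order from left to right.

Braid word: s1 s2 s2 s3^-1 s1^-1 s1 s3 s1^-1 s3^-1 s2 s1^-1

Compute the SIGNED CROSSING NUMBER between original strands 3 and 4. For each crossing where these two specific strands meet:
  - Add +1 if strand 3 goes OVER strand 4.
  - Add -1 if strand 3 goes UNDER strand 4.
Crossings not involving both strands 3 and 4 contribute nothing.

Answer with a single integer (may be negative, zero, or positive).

Answer: -3

Derivation:
Gen 1: crossing 1x2. Both 3&4? no. Sum: 0
Gen 2: crossing 1x3. Both 3&4? no. Sum: 0
Gen 3: crossing 3x1. Both 3&4? no. Sum: 0
Gen 4: 3 under 4. Both 3&4? yes. Contrib: -1. Sum: -1
Gen 5: crossing 2x1. Both 3&4? no. Sum: -1
Gen 6: crossing 1x2. Both 3&4? no. Sum: -1
Gen 7: 4 over 3. Both 3&4? yes. Contrib: -1. Sum: -2
Gen 8: crossing 2x1. Both 3&4? no. Sum: -2
Gen 9: 3 under 4. Both 3&4? yes. Contrib: -1. Sum: -3
Gen 10: crossing 2x4. Both 3&4? no. Sum: -3
Gen 11: crossing 1x4. Both 3&4? no. Sum: -3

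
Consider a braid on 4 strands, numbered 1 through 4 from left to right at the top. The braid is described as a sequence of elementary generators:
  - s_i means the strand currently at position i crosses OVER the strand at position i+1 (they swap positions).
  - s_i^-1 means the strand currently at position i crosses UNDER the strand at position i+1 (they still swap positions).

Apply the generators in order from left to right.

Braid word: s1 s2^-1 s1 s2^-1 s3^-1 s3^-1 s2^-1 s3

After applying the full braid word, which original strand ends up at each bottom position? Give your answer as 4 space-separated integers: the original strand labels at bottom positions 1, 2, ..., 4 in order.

Gen 1 (s1): strand 1 crosses over strand 2. Perm now: [2 1 3 4]
Gen 2 (s2^-1): strand 1 crosses under strand 3. Perm now: [2 3 1 4]
Gen 3 (s1): strand 2 crosses over strand 3. Perm now: [3 2 1 4]
Gen 4 (s2^-1): strand 2 crosses under strand 1. Perm now: [3 1 2 4]
Gen 5 (s3^-1): strand 2 crosses under strand 4. Perm now: [3 1 4 2]
Gen 6 (s3^-1): strand 4 crosses under strand 2. Perm now: [3 1 2 4]
Gen 7 (s2^-1): strand 1 crosses under strand 2. Perm now: [3 2 1 4]
Gen 8 (s3): strand 1 crosses over strand 4. Perm now: [3 2 4 1]

Answer: 3 2 4 1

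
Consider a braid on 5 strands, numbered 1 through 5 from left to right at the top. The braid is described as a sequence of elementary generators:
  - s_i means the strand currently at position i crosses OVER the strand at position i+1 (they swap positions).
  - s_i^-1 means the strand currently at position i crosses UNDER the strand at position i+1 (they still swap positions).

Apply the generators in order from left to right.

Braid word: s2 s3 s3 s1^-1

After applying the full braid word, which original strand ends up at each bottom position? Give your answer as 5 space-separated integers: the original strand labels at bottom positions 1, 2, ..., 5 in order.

Gen 1 (s2): strand 2 crosses over strand 3. Perm now: [1 3 2 4 5]
Gen 2 (s3): strand 2 crosses over strand 4. Perm now: [1 3 4 2 5]
Gen 3 (s3): strand 4 crosses over strand 2. Perm now: [1 3 2 4 5]
Gen 4 (s1^-1): strand 1 crosses under strand 3. Perm now: [3 1 2 4 5]

Answer: 3 1 2 4 5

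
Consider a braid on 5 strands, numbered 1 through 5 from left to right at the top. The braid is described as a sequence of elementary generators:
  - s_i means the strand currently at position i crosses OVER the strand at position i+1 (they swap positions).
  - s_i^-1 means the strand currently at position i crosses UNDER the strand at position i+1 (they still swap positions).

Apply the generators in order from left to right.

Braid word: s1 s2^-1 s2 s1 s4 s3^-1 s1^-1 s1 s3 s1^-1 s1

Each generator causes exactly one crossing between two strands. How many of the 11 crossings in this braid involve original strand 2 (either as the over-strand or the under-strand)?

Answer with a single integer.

Answer: 6

Derivation:
Gen 1: crossing 1x2. Involves strand 2? yes. Count so far: 1
Gen 2: crossing 1x3. Involves strand 2? no. Count so far: 1
Gen 3: crossing 3x1. Involves strand 2? no. Count so far: 1
Gen 4: crossing 2x1. Involves strand 2? yes. Count so far: 2
Gen 5: crossing 4x5. Involves strand 2? no. Count so far: 2
Gen 6: crossing 3x5. Involves strand 2? no. Count so far: 2
Gen 7: crossing 1x2. Involves strand 2? yes. Count so far: 3
Gen 8: crossing 2x1. Involves strand 2? yes. Count so far: 4
Gen 9: crossing 5x3. Involves strand 2? no. Count so far: 4
Gen 10: crossing 1x2. Involves strand 2? yes. Count so far: 5
Gen 11: crossing 2x1. Involves strand 2? yes. Count so far: 6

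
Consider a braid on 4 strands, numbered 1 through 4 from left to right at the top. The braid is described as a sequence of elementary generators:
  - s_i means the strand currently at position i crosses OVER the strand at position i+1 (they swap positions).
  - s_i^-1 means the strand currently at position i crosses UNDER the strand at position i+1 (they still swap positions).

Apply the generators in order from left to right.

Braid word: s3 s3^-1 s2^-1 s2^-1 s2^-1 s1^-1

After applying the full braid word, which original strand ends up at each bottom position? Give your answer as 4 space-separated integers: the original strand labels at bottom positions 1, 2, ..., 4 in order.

Answer: 3 1 2 4

Derivation:
Gen 1 (s3): strand 3 crosses over strand 4. Perm now: [1 2 4 3]
Gen 2 (s3^-1): strand 4 crosses under strand 3. Perm now: [1 2 3 4]
Gen 3 (s2^-1): strand 2 crosses under strand 3. Perm now: [1 3 2 4]
Gen 4 (s2^-1): strand 3 crosses under strand 2. Perm now: [1 2 3 4]
Gen 5 (s2^-1): strand 2 crosses under strand 3. Perm now: [1 3 2 4]
Gen 6 (s1^-1): strand 1 crosses under strand 3. Perm now: [3 1 2 4]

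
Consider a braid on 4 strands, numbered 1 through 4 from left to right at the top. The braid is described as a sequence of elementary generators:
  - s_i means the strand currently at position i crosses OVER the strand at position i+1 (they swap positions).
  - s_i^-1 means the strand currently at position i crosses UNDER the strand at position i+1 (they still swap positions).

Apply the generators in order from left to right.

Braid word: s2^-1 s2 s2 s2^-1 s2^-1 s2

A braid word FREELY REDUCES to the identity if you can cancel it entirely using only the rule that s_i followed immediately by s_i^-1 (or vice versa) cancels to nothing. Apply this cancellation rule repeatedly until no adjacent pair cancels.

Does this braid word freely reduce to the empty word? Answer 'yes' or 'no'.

Answer: yes

Derivation:
Gen 1 (s2^-1): push. Stack: [s2^-1]
Gen 2 (s2): cancels prior s2^-1. Stack: []
Gen 3 (s2): push. Stack: [s2]
Gen 4 (s2^-1): cancels prior s2. Stack: []
Gen 5 (s2^-1): push. Stack: [s2^-1]
Gen 6 (s2): cancels prior s2^-1. Stack: []
Reduced word: (empty)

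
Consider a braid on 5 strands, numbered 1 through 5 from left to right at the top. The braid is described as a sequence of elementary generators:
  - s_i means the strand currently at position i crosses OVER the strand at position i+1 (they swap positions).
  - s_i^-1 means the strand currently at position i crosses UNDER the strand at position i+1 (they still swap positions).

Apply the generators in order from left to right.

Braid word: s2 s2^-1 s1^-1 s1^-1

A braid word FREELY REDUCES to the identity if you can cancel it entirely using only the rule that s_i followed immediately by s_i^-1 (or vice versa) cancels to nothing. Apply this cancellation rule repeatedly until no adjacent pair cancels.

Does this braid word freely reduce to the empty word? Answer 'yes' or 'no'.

Answer: no

Derivation:
Gen 1 (s2): push. Stack: [s2]
Gen 2 (s2^-1): cancels prior s2. Stack: []
Gen 3 (s1^-1): push. Stack: [s1^-1]
Gen 4 (s1^-1): push. Stack: [s1^-1 s1^-1]
Reduced word: s1^-1 s1^-1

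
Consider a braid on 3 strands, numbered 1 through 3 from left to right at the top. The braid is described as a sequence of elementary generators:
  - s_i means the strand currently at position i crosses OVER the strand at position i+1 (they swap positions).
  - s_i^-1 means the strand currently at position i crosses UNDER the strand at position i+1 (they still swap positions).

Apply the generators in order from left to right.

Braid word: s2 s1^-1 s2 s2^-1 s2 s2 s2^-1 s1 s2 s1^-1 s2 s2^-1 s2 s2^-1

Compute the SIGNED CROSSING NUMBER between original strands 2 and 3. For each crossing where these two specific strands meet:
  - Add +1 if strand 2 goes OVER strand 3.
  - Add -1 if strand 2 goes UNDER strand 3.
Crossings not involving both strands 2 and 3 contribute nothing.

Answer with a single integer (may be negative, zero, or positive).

Answer: 4

Derivation:
Gen 1: 2 over 3. Both 2&3? yes. Contrib: +1. Sum: 1
Gen 2: crossing 1x3. Both 2&3? no. Sum: 1
Gen 3: crossing 1x2. Both 2&3? no. Sum: 1
Gen 4: crossing 2x1. Both 2&3? no. Sum: 1
Gen 5: crossing 1x2. Both 2&3? no. Sum: 1
Gen 6: crossing 2x1. Both 2&3? no. Sum: 1
Gen 7: crossing 1x2. Both 2&3? no. Sum: 1
Gen 8: 3 over 2. Both 2&3? yes. Contrib: -1. Sum: 0
Gen 9: crossing 3x1. Both 2&3? no. Sum: 0
Gen 10: crossing 2x1. Both 2&3? no. Sum: 0
Gen 11: 2 over 3. Both 2&3? yes. Contrib: +1. Sum: 1
Gen 12: 3 under 2. Both 2&3? yes. Contrib: +1. Sum: 2
Gen 13: 2 over 3. Both 2&3? yes. Contrib: +1. Sum: 3
Gen 14: 3 under 2. Both 2&3? yes. Contrib: +1. Sum: 4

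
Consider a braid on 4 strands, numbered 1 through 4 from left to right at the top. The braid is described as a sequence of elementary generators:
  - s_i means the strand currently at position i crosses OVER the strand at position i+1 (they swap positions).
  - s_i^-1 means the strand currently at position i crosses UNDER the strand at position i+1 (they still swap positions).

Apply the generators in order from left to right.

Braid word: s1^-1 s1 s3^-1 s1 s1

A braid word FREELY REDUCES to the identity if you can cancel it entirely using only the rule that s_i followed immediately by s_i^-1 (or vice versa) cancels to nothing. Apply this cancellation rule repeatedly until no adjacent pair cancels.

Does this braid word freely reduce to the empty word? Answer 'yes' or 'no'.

Gen 1 (s1^-1): push. Stack: [s1^-1]
Gen 2 (s1): cancels prior s1^-1. Stack: []
Gen 3 (s3^-1): push. Stack: [s3^-1]
Gen 4 (s1): push. Stack: [s3^-1 s1]
Gen 5 (s1): push. Stack: [s3^-1 s1 s1]
Reduced word: s3^-1 s1 s1

Answer: no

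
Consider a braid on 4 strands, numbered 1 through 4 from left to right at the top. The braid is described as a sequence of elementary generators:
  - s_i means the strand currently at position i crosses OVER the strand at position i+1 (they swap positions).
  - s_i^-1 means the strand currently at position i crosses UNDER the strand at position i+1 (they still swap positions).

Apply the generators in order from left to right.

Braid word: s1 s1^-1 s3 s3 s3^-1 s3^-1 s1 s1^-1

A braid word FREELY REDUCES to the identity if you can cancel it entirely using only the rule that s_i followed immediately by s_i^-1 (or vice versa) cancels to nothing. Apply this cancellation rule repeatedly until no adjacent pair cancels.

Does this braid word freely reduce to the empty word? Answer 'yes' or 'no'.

Gen 1 (s1): push. Stack: [s1]
Gen 2 (s1^-1): cancels prior s1. Stack: []
Gen 3 (s3): push. Stack: [s3]
Gen 4 (s3): push. Stack: [s3 s3]
Gen 5 (s3^-1): cancels prior s3. Stack: [s3]
Gen 6 (s3^-1): cancels prior s3. Stack: []
Gen 7 (s1): push. Stack: [s1]
Gen 8 (s1^-1): cancels prior s1. Stack: []
Reduced word: (empty)

Answer: yes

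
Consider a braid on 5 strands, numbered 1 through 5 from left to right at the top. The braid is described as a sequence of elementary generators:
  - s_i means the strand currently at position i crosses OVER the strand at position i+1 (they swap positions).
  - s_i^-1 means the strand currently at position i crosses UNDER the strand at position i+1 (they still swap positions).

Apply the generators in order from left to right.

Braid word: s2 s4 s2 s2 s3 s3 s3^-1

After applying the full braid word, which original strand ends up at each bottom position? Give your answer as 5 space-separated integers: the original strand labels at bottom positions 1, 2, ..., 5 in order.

Answer: 1 3 5 2 4

Derivation:
Gen 1 (s2): strand 2 crosses over strand 3. Perm now: [1 3 2 4 5]
Gen 2 (s4): strand 4 crosses over strand 5. Perm now: [1 3 2 5 4]
Gen 3 (s2): strand 3 crosses over strand 2. Perm now: [1 2 3 5 4]
Gen 4 (s2): strand 2 crosses over strand 3. Perm now: [1 3 2 5 4]
Gen 5 (s3): strand 2 crosses over strand 5. Perm now: [1 3 5 2 4]
Gen 6 (s3): strand 5 crosses over strand 2. Perm now: [1 3 2 5 4]
Gen 7 (s3^-1): strand 2 crosses under strand 5. Perm now: [1 3 5 2 4]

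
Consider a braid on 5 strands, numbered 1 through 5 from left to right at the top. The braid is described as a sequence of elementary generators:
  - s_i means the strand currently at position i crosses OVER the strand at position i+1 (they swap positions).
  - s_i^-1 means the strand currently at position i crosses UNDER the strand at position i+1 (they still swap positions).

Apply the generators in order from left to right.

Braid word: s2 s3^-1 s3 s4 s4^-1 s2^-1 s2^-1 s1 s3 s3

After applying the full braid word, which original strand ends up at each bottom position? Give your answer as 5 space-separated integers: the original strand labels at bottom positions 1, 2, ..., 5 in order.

Answer: 3 1 2 4 5

Derivation:
Gen 1 (s2): strand 2 crosses over strand 3. Perm now: [1 3 2 4 5]
Gen 2 (s3^-1): strand 2 crosses under strand 4. Perm now: [1 3 4 2 5]
Gen 3 (s3): strand 4 crosses over strand 2. Perm now: [1 3 2 4 5]
Gen 4 (s4): strand 4 crosses over strand 5. Perm now: [1 3 2 5 4]
Gen 5 (s4^-1): strand 5 crosses under strand 4. Perm now: [1 3 2 4 5]
Gen 6 (s2^-1): strand 3 crosses under strand 2. Perm now: [1 2 3 4 5]
Gen 7 (s2^-1): strand 2 crosses under strand 3. Perm now: [1 3 2 4 5]
Gen 8 (s1): strand 1 crosses over strand 3. Perm now: [3 1 2 4 5]
Gen 9 (s3): strand 2 crosses over strand 4. Perm now: [3 1 4 2 5]
Gen 10 (s3): strand 4 crosses over strand 2. Perm now: [3 1 2 4 5]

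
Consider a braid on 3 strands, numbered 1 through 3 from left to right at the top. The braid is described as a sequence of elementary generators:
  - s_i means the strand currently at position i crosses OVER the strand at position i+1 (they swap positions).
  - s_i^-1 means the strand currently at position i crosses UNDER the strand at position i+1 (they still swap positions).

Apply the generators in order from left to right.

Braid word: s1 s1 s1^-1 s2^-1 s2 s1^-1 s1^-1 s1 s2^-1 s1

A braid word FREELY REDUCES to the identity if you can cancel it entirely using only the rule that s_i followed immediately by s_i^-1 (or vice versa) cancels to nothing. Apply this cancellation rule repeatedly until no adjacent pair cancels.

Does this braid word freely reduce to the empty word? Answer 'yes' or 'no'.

Gen 1 (s1): push. Stack: [s1]
Gen 2 (s1): push. Stack: [s1 s1]
Gen 3 (s1^-1): cancels prior s1. Stack: [s1]
Gen 4 (s2^-1): push. Stack: [s1 s2^-1]
Gen 5 (s2): cancels prior s2^-1. Stack: [s1]
Gen 6 (s1^-1): cancels prior s1. Stack: []
Gen 7 (s1^-1): push. Stack: [s1^-1]
Gen 8 (s1): cancels prior s1^-1. Stack: []
Gen 9 (s2^-1): push. Stack: [s2^-1]
Gen 10 (s1): push. Stack: [s2^-1 s1]
Reduced word: s2^-1 s1

Answer: no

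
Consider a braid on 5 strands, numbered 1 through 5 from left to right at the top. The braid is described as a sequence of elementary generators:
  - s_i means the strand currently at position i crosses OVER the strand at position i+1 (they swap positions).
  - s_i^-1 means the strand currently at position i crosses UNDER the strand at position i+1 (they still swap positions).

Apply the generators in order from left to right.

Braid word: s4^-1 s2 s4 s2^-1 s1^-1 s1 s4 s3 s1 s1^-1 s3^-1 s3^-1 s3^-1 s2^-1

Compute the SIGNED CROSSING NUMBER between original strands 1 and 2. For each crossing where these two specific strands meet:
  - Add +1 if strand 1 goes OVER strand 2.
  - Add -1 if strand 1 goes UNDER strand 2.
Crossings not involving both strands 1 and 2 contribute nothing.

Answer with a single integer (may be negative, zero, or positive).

Gen 1: crossing 4x5. Both 1&2? no. Sum: 0
Gen 2: crossing 2x3. Both 1&2? no. Sum: 0
Gen 3: crossing 5x4. Both 1&2? no. Sum: 0
Gen 4: crossing 3x2. Both 1&2? no. Sum: 0
Gen 5: 1 under 2. Both 1&2? yes. Contrib: -1. Sum: -1
Gen 6: 2 over 1. Both 1&2? yes. Contrib: -1. Sum: -2
Gen 7: crossing 4x5. Both 1&2? no. Sum: -2
Gen 8: crossing 3x5. Both 1&2? no. Sum: -2
Gen 9: 1 over 2. Both 1&2? yes. Contrib: +1. Sum: -1
Gen 10: 2 under 1. Both 1&2? yes. Contrib: +1. Sum: 0
Gen 11: crossing 5x3. Both 1&2? no. Sum: 0
Gen 12: crossing 3x5. Both 1&2? no. Sum: 0
Gen 13: crossing 5x3. Both 1&2? no. Sum: 0
Gen 14: crossing 2x3. Both 1&2? no. Sum: 0

Answer: 0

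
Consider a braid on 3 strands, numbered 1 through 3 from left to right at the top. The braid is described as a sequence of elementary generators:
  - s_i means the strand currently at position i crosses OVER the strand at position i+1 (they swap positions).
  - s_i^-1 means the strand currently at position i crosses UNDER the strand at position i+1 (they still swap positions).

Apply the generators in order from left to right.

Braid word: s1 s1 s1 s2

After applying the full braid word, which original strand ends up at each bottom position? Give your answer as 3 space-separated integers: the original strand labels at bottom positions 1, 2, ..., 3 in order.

Answer: 2 3 1

Derivation:
Gen 1 (s1): strand 1 crosses over strand 2. Perm now: [2 1 3]
Gen 2 (s1): strand 2 crosses over strand 1. Perm now: [1 2 3]
Gen 3 (s1): strand 1 crosses over strand 2. Perm now: [2 1 3]
Gen 4 (s2): strand 1 crosses over strand 3. Perm now: [2 3 1]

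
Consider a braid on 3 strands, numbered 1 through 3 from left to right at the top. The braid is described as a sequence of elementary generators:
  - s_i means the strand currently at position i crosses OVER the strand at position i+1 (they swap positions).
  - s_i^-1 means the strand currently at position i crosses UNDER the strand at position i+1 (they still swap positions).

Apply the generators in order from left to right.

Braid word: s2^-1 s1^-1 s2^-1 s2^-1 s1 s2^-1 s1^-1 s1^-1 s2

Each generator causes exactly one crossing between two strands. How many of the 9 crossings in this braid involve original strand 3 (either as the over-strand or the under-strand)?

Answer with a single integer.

Answer: 5

Derivation:
Gen 1: crossing 2x3. Involves strand 3? yes. Count so far: 1
Gen 2: crossing 1x3. Involves strand 3? yes. Count so far: 2
Gen 3: crossing 1x2. Involves strand 3? no. Count so far: 2
Gen 4: crossing 2x1. Involves strand 3? no. Count so far: 2
Gen 5: crossing 3x1. Involves strand 3? yes. Count so far: 3
Gen 6: crossing 3x2. Involves strand 3? yes. Count so far: 4
Gen 7: crossing 1x2. Involves strand 3? no. Count so far: 4
Gen 8: crossing 2x1. Involves strand 3? no. Count so far: 4
Gen 9: crossing 2x3. Involves strand 3? yes. Count so far: 5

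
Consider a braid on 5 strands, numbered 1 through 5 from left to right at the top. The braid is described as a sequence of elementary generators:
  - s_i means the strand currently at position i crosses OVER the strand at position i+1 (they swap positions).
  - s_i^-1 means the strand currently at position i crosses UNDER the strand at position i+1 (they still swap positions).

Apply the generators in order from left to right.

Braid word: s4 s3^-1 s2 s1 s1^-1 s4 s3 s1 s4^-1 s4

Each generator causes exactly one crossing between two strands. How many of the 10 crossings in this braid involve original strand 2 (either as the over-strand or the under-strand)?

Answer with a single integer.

Gen 1: crossing 4x5. Involves strand 2? no. Count so far: 0
Gen 2: crossing 3x5. Involves strand 2? no. Count so far: 0
Gen 3: crossing 2x5. Involves strand 2? yes. Count so far: 1
Gen 4: crossing 1x5. Involves strand 2? no. Count so far: 1
Gen 5: crossing 5x1. Involves strand 2? no. Count so far: 1
Gen 6: crossing 3x4. Involves strand 2? no. Count so far: 1
Gen 7: crossing 2x4. Involves strand 2? yes. Count so far: 2
Gen 8: crossing 1x5. Involves strand 2? no. Count so far: 2
Gen 9: crossing 2x3. Involves strand 2? yes. Count so far: 3
Gen 10: crossing 3x2. Involves strand 2? yes. Count so far: 4

Answer: 4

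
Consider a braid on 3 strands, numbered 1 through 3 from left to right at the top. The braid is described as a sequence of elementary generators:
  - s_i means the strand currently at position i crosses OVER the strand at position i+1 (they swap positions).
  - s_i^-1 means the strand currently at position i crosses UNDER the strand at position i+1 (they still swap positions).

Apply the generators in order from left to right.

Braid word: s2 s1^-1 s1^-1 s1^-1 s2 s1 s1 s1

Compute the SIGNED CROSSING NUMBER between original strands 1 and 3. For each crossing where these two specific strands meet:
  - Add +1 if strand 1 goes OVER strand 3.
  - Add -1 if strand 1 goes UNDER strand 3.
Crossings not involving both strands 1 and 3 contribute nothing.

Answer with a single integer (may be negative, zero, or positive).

Answer: -1

Derivation:
Gen 1: crossing 2x3. Both 1&3? no. Sum: 0
Gen 2: 1 under 3. Both 1&3? yes. Contrib: -1. Sum: -1
Gen 3: 3 under 1. Both 1&3? yes. Contrib: +1. Sum: 0
Gen 4: 1 under 3. Both 1&3? yes. Contrib: -1. Sum: -1
Gen 5: crossing 1x2. Both 1&3? no. Sum: -1
Gen 6: crossing 3x2. Both 1&3? no. Sum: -1
Gen 7: crossing 2x3. Both 1&3? no. Sum: -1
Gen 8: crossing 3x2. Both 1&3? no. Sum: -1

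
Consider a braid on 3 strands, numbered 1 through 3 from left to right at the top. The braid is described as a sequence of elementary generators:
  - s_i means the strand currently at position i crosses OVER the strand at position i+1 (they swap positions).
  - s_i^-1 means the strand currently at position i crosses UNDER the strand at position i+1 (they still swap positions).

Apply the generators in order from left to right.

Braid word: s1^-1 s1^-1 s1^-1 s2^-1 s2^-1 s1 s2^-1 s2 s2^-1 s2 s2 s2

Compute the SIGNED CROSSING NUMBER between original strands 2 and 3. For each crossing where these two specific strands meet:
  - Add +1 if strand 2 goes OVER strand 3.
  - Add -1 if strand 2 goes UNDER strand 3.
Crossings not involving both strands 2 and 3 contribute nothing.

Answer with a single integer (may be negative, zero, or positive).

Answer: -4

Derivation:
Gen 1: crossing 1x2. Both 2&3? no. Sum: 0
Gen 2: crossing 2x1. Both 2&3? no. Sum: 0
Gen 3: crossing 1x2. Both 2&3? no. Sum: 0
Gen 4: crossing 1x3. Both 2&3? no. Sum: 0
Gen 5: crossing 3x1. Both 2&3? no. Sum: 0
Gen 6: crossing 2x1. Both 2&3? no. Sum: 0
Gen 7: 2 under 3. Both 2&3? yes. Contrib: -1. Sum: -1
Gen 8: 3 over 2. Both 2&3? yes. Contrib: -1. Sum: -2
Gen 9: 2 under 3. Both 2&3? yes. Contrib: -1. Sum: -3
Gen 10: 3 over 2. Both 2&3? yes. Contrib: -1. Sum: -4
Gen 11: 2 over 3. Both 2&3? yes. Contrib: +1. Sum: -3
Gen 12: 3 over 2. Both 2&3? yes. Contrib: -1. Sum: -4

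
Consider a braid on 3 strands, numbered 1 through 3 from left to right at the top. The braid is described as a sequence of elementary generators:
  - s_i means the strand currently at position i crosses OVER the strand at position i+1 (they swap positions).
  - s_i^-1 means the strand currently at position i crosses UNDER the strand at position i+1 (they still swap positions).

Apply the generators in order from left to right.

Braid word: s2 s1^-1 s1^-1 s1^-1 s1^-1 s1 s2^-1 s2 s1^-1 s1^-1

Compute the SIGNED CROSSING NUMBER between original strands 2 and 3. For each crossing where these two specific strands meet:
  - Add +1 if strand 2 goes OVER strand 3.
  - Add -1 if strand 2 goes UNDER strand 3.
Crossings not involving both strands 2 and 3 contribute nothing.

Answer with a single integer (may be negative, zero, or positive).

Answer: 1

Derivation:
Gen 1: 2 over 3. Both 2&3? yes. Contrib: +1. Sum: 1
Gen 2: crossing 1x3. Both 2&3? no. Sum: 1
Gen 3: crossing 3x1. Both 2&3? no. Sum: 1
Gen 4: crossing 1x3. Both 2&3? no. Sum: 1
Gen 5: crossing 3x1. Both 2&3? no. Sum: 1
Gen 6: crossing 1x3. Both 2&3? no. Sum: 1
Gen 7: crossing 1x2. Both 2&3? no. Sum: 1
Gen 8: crossing 2x1. Both 2&3? no. Sum: 1
Gen 9: crossing 3x1. Both 2&3? no. Sum: 1
Gen 10: crossing 1x3. Both 2&3? no. Sum: 1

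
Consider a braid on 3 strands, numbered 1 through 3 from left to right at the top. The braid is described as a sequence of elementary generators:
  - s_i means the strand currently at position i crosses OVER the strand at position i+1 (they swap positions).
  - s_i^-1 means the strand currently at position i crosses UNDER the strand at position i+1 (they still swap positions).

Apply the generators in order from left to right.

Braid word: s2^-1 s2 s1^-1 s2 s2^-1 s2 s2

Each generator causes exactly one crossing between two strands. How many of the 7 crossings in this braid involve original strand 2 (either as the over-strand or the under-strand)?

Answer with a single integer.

Answer: 3

Derivation:
Gen 1: crossing 2x3. Involves strand 2? yes. Count so far: 1
Gen 2: crossing 3x2. Involves strand 2? yes. Count so far: 2
Gen 3: crossing 1x2. Involves strand 2? yes. Count so far: 3
Gen 4: crossing 1x3. Involves strand 2? no. Count so far: 3
Gen 5: crossing 3x1. Involves strand 2? no. Count so far: 3
Gen 6: crossing 1x3. Involves strand 2? no. Count so far: 3
Gen 7: crossing 3x1. Involves strand 2? no. Count so far: 3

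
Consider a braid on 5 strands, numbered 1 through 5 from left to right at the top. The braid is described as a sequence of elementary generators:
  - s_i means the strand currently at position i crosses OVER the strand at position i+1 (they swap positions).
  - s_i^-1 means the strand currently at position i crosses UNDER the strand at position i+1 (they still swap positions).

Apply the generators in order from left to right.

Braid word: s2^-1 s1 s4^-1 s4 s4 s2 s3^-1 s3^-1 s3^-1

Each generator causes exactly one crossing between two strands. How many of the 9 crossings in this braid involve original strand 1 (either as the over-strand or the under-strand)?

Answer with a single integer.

Answer: 5

Derivation:
Gen 1: crossing 2x3. Involves strand 1? no. Count so far: 0
Gen 2: crossing 1x3. Involves strand 1? yes. Count so far: 1
Gen 3: crossing 4x5. Involves strand 1? no. Count so far: 1
Gen 4: crossing 5x4. Involves strand 1? no. Count so far: 1
Gen 5: crossing 4x5. Involves strand 1? no. Count so far: 1
Gen 6: crossing 1x2. Involves strand 1? yes. Count so far: 2
Gen 7: crossing 1x5. Involves strand 1? yes. Count so far: 3
Gen 8: crossing 5x1. Involves strand 1? yes. Count so far: 4
Gen 9: crossing 1x5. Involves strand 1? yes. Count so far: 5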